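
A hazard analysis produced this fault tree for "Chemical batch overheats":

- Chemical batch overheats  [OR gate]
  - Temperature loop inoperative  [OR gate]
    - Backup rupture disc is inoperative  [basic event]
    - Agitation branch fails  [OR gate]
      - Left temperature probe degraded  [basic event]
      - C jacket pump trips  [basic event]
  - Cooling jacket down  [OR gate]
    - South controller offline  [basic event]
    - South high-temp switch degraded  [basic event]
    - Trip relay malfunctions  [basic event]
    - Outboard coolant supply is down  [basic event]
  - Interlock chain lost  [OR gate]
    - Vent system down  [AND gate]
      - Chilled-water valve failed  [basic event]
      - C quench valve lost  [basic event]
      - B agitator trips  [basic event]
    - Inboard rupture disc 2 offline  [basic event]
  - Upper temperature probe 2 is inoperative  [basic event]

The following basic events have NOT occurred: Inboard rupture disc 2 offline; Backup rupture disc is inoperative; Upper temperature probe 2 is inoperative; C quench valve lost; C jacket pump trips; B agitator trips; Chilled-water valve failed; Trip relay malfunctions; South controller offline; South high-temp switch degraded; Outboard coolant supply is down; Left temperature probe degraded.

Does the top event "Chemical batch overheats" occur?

No

Agitation branch fails [OR]: Left temperature probe degraded=not, C jacket pump trips=not → no input occurs → does not occur.
Temperature loop inoperative [OR]: Backup rupture disc is inoperative=not, Agitation branch fails=not → no input occurs → does not occur.
Cooling jacket down [OR]: South controller offline=not, South high-temp switch degraded=not, Trip relay malfunctions=not, Outboard coolant supply is down=not → no input occurs → does not occur.
Vent system down [AND]: Chilled-water valve failed=not, C quench valve lost=not, B agitator trips=not → not all inputs occur → does not occur.
Interlock chain lost [OR]: Vent system down=not, Inboard rupture disc 2 offline=not → no input occurs → does not occur.
Chemical batch overheats [OR]: Temperature loop inoperative=not, Cooling jacket down=not, Interlock chain lost=not, Upper temperature probe 2 is inoperative=not → no input occurs → does not occur.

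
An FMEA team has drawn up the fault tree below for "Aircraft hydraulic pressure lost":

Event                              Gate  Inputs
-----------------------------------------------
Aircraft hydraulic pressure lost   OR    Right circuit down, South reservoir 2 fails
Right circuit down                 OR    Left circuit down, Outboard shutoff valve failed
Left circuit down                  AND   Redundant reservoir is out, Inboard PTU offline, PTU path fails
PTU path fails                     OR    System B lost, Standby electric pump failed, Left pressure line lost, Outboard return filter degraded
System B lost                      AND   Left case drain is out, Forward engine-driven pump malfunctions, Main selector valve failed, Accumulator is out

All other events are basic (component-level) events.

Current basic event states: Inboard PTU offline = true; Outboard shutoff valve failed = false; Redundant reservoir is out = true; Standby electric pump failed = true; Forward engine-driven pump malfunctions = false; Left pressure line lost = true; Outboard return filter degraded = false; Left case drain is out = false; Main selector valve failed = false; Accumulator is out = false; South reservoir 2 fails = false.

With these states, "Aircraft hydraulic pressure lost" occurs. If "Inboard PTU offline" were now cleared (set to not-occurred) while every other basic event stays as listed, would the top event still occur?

No

Counterfactual: set "Inboard PTU offline" to not occurred.
System B lost [AND]: Left case drain is out=not, Forward engine-driven pump malfunctions=not, Main selector valve failed=not, Accumulator is out=not → not all inputs occur → does not occur.
PTU path fails [OR]: System B lost=not, Standby electric pump failed=occurs, Left pressure line lost=occurs, Outboard return filter degraded=not → at least one input occurs → occurs.
Left circuit down [AND]: Redundant reservoir is out=occurs, Inboard PTU offline=not, PTU path fails=occurs → not all inputs occur → does not occur.
Right circuit down [OR]: Left circuit down=not, Outboard shutoff valve failed=not → no input occurs → does not occur.
Aircraft hydraulic pressure lost [OR]: Right circuit down=not, South reservoir 2 fails=not → no input occurs → does not occur.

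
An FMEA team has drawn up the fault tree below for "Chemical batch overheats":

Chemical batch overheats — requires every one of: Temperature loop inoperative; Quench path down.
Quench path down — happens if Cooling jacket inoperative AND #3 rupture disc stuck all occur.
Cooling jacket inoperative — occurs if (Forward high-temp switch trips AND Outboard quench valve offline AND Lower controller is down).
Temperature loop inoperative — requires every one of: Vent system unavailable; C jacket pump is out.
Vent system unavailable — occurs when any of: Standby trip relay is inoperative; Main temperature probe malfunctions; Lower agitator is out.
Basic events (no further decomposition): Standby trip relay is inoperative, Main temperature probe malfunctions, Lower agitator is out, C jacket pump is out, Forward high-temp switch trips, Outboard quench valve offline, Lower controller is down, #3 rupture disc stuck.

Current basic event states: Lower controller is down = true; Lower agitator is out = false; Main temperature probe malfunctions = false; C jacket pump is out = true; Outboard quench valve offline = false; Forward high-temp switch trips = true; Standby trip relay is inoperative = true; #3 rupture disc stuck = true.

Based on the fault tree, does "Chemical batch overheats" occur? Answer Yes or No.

Vent system unavailable [OR]: Standby trip relay is inoperative=occurs, Main temperature probe malfunctions=not, Lower agitator is out=not → at least one input occurs → occurs.
Temperature loop inoperative [AND]: Vent system unavailable=occurs, C jacket pump is out=occurs → all inputs occur → occurs.
Cooling jacket inoperative [AND]: Forward high-temp switch trips=occurs, Outboard quench valve offline=not, Lower controller is down=occurs → not all inputs occur → does not occur.
Quench path down [AND]: Cooling jacket inoperative=not, #3 rupture disc stuck=occurs → not all inputs occur → does not occur.
Chemical batch overheats [AND]: Temperature loop inoperative=occurs, Quench path down=not → not all inputs occur → does not occur.

No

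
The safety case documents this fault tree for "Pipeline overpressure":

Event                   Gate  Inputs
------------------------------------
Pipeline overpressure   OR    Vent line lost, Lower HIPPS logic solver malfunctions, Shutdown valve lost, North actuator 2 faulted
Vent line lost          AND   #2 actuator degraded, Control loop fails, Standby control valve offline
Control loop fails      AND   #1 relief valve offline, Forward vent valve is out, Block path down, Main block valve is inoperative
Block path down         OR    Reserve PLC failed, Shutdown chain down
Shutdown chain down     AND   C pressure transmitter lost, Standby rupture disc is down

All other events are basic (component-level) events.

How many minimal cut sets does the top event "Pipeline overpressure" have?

Shutdown chain down [AND]: one cut set from each child combined → 1 × 1 = 1 cut set(s).
Block path down [OR]: union of children's cut sets → 2 cut set(s).
Control loop fails [AND]: one cut set from each child combined → 1 × 1 × 2 × 1 = 2 cut set(s).
Vent line lost [AND]: one cut set from each child combined → 1 × 2 × 1 = 2 cut set(s).
Pipeline overpressure [OR]: union of children's cut sets → 5 cut set(s).
Minimal cut sets: {#1 relief valve offline, #2 actuator degraded, Forward vent valve is out, Main block valve is inoperative, Reserve PLC failed, Standby control valve offline}; {#1 relief valve offline, #2 actuator degraded, C pressure transmitter lost, Forward vent valve is out, Main block valve is inoperative, Standby control valve offline, Standby rupture disc is down}; {Lower HIPPS logic solver malfunctions}; {Shutdown valve lost}; {North actuator 2 faulted}.

5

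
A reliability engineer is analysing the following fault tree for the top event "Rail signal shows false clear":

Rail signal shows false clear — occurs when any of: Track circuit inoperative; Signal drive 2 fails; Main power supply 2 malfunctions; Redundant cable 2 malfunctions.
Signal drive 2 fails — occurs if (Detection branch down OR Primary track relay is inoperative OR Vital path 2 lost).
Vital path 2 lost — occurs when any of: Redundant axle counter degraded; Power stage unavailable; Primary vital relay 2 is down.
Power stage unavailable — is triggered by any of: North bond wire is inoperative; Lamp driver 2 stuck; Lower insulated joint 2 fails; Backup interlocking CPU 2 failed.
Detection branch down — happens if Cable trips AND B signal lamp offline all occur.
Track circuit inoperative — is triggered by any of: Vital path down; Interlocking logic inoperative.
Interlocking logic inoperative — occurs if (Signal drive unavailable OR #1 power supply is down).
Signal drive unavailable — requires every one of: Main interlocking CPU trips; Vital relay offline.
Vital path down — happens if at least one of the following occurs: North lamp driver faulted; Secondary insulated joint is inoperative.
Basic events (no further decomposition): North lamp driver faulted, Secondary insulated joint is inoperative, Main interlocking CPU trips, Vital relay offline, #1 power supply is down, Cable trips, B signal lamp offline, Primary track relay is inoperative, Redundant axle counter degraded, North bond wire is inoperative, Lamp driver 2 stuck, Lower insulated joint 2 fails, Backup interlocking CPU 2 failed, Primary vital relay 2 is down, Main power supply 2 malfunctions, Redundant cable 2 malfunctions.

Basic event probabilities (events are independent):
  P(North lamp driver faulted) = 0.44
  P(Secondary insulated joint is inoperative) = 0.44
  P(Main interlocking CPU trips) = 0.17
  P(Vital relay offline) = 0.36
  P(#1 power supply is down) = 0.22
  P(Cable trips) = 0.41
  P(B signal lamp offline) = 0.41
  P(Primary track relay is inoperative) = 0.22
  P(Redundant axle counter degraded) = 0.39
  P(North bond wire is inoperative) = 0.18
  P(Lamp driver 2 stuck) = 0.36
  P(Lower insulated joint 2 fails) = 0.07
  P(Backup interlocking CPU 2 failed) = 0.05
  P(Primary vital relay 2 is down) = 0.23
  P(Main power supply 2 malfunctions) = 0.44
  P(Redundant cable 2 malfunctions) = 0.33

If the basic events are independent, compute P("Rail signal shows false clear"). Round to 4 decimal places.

P(Vital path down) [OR] = 1 − (1−0.44) × (1−0.44) = 0.686400
P(Signal drive unavailable) [AND] = 0.17 × 0.36 = 0.061200
P(Interlocking logic inoperative) [OR] = 1 − (1−0.061200) × (1−0.22) = 0.267736
P(Track circuit inoperative) [OR] = 1 − (1−0.686400) × (1−0.267736) = 0.770362
P(Detection branch down) [AND] = 0.41 × 0.41 = 0.168100
P(Power stage unavailable) [OR] = 1 − (1−0.18) × (1−0.36) × (1−0.07) × (1−0.05) = 0.536339
P(Vital path 2 lost) [OR] = 1 − (1−0.39) × (1−0.536339) × (1−0.23) = 0.782218
P(Signal drive 2 fails) [OR] = 1 − (1−0.168100) × (1−0.22) × (1−0.782218) = 0.858685
P(Rail signal shows false clear) [OR] = 1 − (1−0.770362) × (1−0.858685) × (1−0.44) × (1−0.33) = 0.987824
Rounded to 4 decimal places: P(Rail signal shows false clear) ≈ 0.9878.

0.9878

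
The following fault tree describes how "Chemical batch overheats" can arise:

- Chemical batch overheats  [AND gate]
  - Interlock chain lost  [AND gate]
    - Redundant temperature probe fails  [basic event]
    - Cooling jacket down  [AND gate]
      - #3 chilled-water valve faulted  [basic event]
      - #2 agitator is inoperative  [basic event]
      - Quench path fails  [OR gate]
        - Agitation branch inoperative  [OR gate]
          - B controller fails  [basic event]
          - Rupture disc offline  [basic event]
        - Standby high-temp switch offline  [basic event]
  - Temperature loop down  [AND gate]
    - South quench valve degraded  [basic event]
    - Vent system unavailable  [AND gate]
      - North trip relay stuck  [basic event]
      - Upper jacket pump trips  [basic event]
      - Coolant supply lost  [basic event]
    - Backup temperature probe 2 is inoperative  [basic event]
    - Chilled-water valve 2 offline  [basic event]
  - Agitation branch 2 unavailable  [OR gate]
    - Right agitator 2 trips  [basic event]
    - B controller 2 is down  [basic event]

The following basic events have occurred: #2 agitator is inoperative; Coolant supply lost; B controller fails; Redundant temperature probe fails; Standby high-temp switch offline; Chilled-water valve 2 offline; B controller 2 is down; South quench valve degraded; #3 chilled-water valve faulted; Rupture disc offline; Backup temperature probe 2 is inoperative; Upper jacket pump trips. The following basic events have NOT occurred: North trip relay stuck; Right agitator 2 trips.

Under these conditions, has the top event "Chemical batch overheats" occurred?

Agitation branch inoperative [OR]: B controller fails=occurs, Rupture disc offline=occurs → at least one input occurs → occurs.
Quench path fails [OR]: Agitation branch inoperative=occurs, Standby high-temp switch offline=occurs → at least one input occurs → occurs.
Cooling jacket down [AND]: #3 chilled-water valve faulted=occurs, #2 agitator is inoperative=occurs, Quench path fails=occurs → all inputs occur → occurs.
Interlock chain lost [AND]: Redundant temperature probe fails=occurs, Cooling jacket down=occurs → all inputs occur → occurs.
Vent system unavailable [AND]: North trip relay stuck=not, Upper jacket pump trips=occurs, Coolant supply lost=occurs → not all inputs occur → does not occur.
Temperature loop down [AND]: South quench valve degraded=occurs, Vent system unavailable=not, Backup temperature probe 2 is inoperative=occurs, Chilled-water valve 2 offline=occurs → not all inputs occur → does not occur.
Agitation branch 2 unavailable [OR]: Right agitator 2 trips=not, B controller 2 is down=occurs → at least one input occurs → occurs.
Chemical batch overheats [AND]: Interlock chain lost=occurs, Temperature loop down=not, Agitation branch 2 unavailable=occurs → not all inputs occur → does not occur.

No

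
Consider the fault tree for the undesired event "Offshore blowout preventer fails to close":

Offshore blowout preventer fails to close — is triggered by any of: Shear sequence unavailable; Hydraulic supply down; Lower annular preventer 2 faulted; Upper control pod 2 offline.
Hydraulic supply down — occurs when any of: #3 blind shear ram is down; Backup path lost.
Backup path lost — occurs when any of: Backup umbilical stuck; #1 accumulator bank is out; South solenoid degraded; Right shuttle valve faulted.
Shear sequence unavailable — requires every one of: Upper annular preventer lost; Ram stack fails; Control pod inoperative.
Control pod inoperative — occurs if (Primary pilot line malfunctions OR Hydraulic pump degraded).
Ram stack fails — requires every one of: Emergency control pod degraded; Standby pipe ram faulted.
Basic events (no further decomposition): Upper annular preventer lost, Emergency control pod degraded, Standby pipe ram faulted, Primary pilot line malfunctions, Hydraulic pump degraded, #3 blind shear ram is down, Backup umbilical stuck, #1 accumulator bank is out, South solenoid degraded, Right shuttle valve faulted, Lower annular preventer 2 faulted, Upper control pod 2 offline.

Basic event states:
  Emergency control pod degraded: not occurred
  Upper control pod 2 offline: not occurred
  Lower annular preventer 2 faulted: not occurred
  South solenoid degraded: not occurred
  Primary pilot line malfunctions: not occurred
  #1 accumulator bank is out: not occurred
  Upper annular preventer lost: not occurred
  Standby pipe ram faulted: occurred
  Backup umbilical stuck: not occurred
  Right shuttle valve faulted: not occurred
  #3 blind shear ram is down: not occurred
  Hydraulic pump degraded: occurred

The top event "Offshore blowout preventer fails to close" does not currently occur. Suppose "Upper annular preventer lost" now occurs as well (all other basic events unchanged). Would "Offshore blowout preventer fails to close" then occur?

No

Counterfactual: set "Upper annular preventer lost" to occurred.
Ram stack fails [AND]: Emergency control pod degraded=not, Standby pipe ram faulted=occurs → not all inputs occur → does not occur.
Control pod inoperative [OR]: Primary pilot line malfunctions=not, Hydraulic pump degraded=occurs → at least one input occurs → occurs.
Shear sequence unavailable [AND]: Upper annular preventer lost=occurs, Ram stack fails=not, Control pod inoperative=occurs → not all inputs occur → does not occur.
Backup path lost [OR]: Backup umbilical stuck=not, #1 accumulator bank is out=not, South solenoid degraded=not, Right shuttle valve faulted=not → no input occurs → does not occur.
Hydraulic supply down [OR]: #3 blind shear ram is down=not, Backup path lost=not → no input occurs → does not occur.
Offshore blowout preventer fails to close [OR]: Shear sequence unavailable=not, Hydraulic supply down=not, Lower annular preventer 2 faulted=not, Upper control pod 2 offline=not → no input occurs → does not occur.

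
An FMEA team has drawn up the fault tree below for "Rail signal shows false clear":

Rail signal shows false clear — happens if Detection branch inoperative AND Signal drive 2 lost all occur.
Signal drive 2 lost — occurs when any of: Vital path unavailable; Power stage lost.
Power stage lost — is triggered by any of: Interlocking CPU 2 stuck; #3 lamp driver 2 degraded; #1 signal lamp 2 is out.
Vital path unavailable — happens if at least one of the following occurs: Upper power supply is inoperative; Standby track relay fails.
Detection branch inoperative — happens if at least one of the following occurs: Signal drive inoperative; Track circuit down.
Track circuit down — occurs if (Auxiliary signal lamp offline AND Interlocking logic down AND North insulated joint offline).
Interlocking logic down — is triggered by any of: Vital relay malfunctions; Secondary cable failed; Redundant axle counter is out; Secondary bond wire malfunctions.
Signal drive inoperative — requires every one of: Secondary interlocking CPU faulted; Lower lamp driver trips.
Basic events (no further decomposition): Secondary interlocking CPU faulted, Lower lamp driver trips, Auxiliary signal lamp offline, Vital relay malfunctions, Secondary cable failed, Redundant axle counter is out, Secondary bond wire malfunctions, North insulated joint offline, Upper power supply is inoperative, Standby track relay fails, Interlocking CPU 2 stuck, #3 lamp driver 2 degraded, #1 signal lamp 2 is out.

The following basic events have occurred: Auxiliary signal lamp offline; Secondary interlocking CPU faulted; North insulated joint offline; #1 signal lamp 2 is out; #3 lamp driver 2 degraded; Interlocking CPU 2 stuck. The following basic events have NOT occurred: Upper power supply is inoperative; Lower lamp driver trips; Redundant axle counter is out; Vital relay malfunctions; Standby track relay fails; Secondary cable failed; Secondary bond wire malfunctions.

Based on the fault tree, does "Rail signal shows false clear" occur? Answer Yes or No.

No

Signal drive inoperative [AND]: Secondary interlocking CPU faulted=occurs, Lower lamp driver trips=not → not all inputs occur → does not occur.
Interlocking logic down [OR]: Vital relay malfunctions=not, Secondary cable failed=not, Redundant axle counter is out=not, Secondary bond wire malfunctions=not → no input occurs → does not occur.
Track circuit down [AND]: Auxiliary signal lamp offline=occurs, Interlocking logic down=not, North insulated joint offline=occurs → not all inputs occur → does not occur.
Detection branch inoperative [OR]: Signal drive inoperative=not, Track circuit down=not → no input occurs → does not occur.
Vital path unavailable [OR]: Upper power supply is inoperative=not, Standby track relay fails=not → no input occurs → does not occur.
Power stage lost [OR]: Interlocking CPU 2 stuck=occurs, #3 lamp driver 2 degraded=occurs, #1 signal lamp 2 is out=occurs → at least one input occurs → occurs.
Signal drive 2 lost [OR]: Vital path unavailable=not, Power stage lost=occurs → at least one input occurs → occurs.
Rail signal shows false clear [AND]: Detection branch inoperative=not, Signal drive 2 lost=occurs → not all inputs occur → does not occur.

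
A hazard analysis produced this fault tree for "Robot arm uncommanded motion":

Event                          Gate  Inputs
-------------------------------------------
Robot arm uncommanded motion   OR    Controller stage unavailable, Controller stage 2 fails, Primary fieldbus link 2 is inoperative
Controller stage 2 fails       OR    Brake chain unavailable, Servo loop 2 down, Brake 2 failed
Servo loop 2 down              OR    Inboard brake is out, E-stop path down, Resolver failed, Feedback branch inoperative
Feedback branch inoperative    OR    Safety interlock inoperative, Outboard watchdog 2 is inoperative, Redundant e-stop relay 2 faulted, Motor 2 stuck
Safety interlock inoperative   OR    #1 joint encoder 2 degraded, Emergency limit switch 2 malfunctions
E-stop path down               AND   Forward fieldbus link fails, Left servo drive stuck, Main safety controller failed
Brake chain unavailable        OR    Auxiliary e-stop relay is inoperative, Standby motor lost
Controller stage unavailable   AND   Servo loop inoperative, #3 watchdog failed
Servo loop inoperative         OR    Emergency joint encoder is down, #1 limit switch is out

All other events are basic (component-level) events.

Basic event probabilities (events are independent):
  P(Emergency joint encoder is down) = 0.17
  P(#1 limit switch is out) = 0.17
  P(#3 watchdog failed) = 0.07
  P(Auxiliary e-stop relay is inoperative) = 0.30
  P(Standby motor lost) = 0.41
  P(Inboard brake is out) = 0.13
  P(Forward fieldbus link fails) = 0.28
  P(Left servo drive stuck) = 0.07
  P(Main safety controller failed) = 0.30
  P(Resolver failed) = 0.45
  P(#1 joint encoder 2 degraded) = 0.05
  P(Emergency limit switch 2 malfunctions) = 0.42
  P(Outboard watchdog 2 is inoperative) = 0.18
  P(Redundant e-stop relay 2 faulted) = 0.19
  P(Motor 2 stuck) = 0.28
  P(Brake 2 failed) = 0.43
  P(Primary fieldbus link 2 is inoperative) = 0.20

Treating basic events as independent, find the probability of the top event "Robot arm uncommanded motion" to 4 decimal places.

P(Servo loop inoperative) [OR] = 1 − (1−0.17) × (1−0.17) = 0.311100
P(Controller stage unavailable) [AND] = 0.311100 × 0.07 = 0.021777
P(Brake chain unavailable) [OR] = 1 − (1−0.30) × (1−0.41) = 0.587000
P(E-stop path down) [AND] = 0.28 × 0.07 × 0.30 = 0.005880
P(Safety interlock inoperative) [OR] = 1 − (1−0.05) × (1−0.42) = 0.449000
P(Feedback branch inoperative) [OR] = 1 − (1−0.449000) × (1−0.18) × (1−0.19) × (1−0.28) = 0.736499
P(Servo loop 2 down) [OR] = 1 − (1−0.13) × (1−0.005880) × (1−0.45) × (1−0.736499) = 0.874656
P(Controller stage 2 fails) [OR] = 1 − (1−0.587000) × (1−0.874656) × (1−0.43) = 0.970493
P(Robot arm uncommanded motion) [OR] = 1 − (1−0.021777) × (1−0.970493) × (1−0.20) = 0.976908
Rounded to 4 decimal places: P(Robot arm uncommanded motion) ≈ 0.9769.

0.9769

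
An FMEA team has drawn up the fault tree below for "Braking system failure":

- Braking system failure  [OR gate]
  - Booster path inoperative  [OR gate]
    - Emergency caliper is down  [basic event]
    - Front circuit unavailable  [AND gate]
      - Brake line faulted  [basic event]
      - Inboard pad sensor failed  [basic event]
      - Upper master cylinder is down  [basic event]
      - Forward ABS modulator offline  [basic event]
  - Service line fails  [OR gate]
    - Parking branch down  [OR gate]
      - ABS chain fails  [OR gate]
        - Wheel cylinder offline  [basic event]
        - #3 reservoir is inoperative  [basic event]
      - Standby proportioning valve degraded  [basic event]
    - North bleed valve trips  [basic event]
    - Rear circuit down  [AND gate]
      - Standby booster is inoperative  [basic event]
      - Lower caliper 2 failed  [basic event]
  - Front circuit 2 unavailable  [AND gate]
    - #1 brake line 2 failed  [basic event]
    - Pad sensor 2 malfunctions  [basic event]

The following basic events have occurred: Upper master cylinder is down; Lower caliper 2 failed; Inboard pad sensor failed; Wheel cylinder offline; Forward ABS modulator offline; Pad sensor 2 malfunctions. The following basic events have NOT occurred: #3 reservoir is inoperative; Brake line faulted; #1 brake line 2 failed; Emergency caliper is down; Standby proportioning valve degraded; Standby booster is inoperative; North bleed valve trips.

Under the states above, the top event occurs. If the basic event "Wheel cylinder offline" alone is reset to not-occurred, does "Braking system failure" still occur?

Counterfactual: set "Wheel cylinder offline" to not occurred.
Front circuit unavailable [AND]: Brake line faulted=not, Inboard pad sensor failed=occurs, Upper master cylinder is down=occurs, Forward ABS modulator offline=occurs → not all inputs occur → does not occur.
Booster path inoperative [OR]: Emergency caliper is down=not, Front circuit unavailable=not → no input occurs → does not occur.
ABS chain fails [OR]: Wheel cylinder offline=not, #3 reservoir is inoperative=not → no input occurs → does not occur.
Parking branch down [OR]: ABS chain fails=not, Standby proportioning valve degraded=not → no input occurs → does not occur.
Rear circuit down [AND]: Standby booster is inoperative=not, Lower caliper 2 failed=occurs → not all inputs occur → does not occur.
Service line fails [OR]: Parking branch down=not, North bleed valve trips=not, Rear circuit down=not → no input occurs → does not occur.
Front circuit 2 unavailable [AND]: #1 brake line 2 failed=not, Pad sensor 2 malfunctions=occurs → not all inputs occur → does not occur.
Braking system failure [OR]: Booster path inoperative=not, Service line fails=not, Front circuit 2 unavailable=not → no input occurs → does not occur.

No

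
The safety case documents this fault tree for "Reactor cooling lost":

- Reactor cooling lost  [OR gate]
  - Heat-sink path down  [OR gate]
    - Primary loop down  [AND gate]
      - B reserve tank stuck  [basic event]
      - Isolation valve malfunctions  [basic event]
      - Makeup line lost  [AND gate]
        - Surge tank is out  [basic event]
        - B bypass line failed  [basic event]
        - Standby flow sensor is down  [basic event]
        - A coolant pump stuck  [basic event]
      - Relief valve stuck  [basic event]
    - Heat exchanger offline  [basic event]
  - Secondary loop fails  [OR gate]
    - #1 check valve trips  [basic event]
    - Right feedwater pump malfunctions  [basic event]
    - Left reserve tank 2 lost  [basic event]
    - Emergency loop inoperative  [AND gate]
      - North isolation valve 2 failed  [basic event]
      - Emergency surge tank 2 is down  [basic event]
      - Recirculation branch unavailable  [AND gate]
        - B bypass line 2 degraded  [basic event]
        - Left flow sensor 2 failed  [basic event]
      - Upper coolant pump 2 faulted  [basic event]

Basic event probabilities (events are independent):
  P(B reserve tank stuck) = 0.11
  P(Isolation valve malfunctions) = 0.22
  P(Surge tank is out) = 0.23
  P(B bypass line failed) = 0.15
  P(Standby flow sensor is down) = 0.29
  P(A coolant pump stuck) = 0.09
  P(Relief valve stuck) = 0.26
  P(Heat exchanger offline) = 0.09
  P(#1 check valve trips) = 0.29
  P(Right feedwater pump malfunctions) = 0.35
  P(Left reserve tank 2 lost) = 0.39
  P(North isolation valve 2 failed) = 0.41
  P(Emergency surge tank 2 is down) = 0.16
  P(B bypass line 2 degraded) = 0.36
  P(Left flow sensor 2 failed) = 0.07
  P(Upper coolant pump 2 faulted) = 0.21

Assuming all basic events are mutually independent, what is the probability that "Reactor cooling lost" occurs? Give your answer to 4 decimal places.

P(Makeup line lost) [AND] = 0.23 × 0.15 × 0.29 × 0.09 = 0.000900
P(Primary loop down) [AND] = 0.11 × 0.22 × 0.000900 × 0.26 = 0.000006
P(Heat-sink path down) [OR] = 1 − (1−0.000006) × (1−0.09) = 0.090005
P(Recirculation branch unavailable) [AND] = 0.36 × 0.07 = 0.025200
P(Emergency loop inoperative) [AND] = 0.41 × 0.16 × 0.025200 × 0.21 = 0.000347
P(Secondary loop fails) [OR] = 1 − (1−0.29) × (1−0.35) × (1−0.39) × (1−0.000347) = 0.718583
P(Reactor cooling lost) [OR] = 1 − (1−0.090005) × (1−0.718583) = 0.743912
Rounded to 4 decimal places: P(Reactor cooling lost) ≈ 0.7439.

0.7439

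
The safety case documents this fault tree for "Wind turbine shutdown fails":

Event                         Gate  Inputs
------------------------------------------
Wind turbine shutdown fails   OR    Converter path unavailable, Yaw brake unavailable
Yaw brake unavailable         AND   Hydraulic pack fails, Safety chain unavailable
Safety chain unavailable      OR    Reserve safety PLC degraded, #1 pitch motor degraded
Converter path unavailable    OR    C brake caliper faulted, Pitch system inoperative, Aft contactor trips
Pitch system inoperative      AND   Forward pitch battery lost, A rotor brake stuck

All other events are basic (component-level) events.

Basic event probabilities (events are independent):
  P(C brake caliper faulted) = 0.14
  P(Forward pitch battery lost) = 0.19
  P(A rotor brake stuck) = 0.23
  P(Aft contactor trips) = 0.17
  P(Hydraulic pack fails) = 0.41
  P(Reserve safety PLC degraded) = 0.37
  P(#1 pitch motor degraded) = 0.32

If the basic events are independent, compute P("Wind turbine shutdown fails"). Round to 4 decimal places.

0.4774

P(Pitch system inoperative) [AND] = 0.19 × 0.23 = 0.043700
P(Converter path unavailable) [OR] = 1 − (1−0.14) × (1−0.043700) × (1−0.17) = 0.317393
P(Safety chain unavailable) [OR] = 1 − (1−0.37) × (1−0.32) = 0.571600
P(Yaw brake unavailable) [AND] = 0.41 × 0.571600 = 0.234356
P(Wind turbine shutdown fails) [OR] = 1 − (1−0.317393) × (1−0.234356) = 0.477366
Rounded to 4 decimal places: P(Wind turbine shutdown fails) ≈ 0.4774.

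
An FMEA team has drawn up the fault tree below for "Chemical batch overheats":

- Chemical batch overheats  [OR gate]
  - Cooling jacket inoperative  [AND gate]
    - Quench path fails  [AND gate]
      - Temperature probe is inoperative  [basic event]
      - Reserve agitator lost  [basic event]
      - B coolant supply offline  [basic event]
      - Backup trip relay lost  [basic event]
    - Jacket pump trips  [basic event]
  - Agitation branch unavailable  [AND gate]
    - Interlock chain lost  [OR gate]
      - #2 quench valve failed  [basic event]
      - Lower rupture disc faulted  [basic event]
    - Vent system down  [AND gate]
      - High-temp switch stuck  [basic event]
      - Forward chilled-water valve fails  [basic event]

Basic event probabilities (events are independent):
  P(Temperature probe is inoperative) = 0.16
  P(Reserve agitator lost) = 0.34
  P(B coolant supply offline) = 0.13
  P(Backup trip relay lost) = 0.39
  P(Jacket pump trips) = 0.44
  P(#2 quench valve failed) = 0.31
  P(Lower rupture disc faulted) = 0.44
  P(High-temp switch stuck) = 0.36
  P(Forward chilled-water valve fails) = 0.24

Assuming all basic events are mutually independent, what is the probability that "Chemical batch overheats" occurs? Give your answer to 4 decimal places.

0.0542

P(Quench path fails) [AND] = 0.16 × 0.34 × 0.13 × 0.39 = 0.002758
P(Cooling jacket inoperative) [AND] = 0.002758 × 0.44 = 0.001214
P(Interlock chain lost) [OR] = 1 − (1−0.31) × (1−0.44) = 0.613600
P(Vent system down) [AND] = 0.36 × 0.24 = 0.086400
P(Agitation branch unavailable) [AND] = 0.613600 × 0.086400 = 0.053015
P(Chemical batch overheats) [OR] = 1 − (1−0.001214) × (1−0.053015) = 0.054165
Rounded to 4 decimal places: P(Chemical batch overheats) ≈ 0.0542.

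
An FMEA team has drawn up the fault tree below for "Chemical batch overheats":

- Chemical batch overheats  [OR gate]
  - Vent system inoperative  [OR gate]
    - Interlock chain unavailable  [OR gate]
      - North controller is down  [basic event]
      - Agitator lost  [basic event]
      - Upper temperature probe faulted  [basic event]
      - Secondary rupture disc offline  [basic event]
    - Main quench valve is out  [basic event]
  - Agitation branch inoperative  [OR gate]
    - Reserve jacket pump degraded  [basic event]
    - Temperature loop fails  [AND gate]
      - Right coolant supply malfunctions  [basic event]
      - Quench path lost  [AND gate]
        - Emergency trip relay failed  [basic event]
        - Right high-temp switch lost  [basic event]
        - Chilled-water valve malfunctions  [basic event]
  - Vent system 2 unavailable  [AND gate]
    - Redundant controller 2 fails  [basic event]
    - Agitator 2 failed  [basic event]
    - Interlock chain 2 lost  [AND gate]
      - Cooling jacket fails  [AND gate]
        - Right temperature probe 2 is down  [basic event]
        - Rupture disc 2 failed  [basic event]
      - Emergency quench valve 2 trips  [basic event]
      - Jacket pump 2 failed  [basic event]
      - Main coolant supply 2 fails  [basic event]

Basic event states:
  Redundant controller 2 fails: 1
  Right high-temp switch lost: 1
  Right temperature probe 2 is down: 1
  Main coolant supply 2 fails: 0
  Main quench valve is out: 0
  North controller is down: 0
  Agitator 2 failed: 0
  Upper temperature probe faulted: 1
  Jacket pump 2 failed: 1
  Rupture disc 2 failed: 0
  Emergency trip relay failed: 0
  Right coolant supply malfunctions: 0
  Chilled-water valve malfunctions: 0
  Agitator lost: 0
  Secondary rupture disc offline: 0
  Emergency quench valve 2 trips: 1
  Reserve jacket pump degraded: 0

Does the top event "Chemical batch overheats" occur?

Interlock chain unavailable [OR]: North controller is down=not, Agitator lost=not, Upper temperature probe faulted=occurs, Secondary rupture disc offline=not → at least one input occurs → occurs.
Vent system inoperative [OR]: Interlock chain unavailable=occurs, Main quench valve is out=not → at least one input occurs → occurs.
Quench path lost [AND]: Emergency trip relay failed=not, Right high-temp switch lost=occurs, Chilled-water valve malfunctions=not → not all inputs occur → does not occur.
Temperature loop fails [AND]: Right coolant supply malfunctions=not, Quench path lost=not → not all inputs occur → does not occur.
Agitation branch inoperative [OR]: Reserve jacket pump degraded=not, Temperature loop fails=not → no input occurs → does not occur.
Cooling jacket fails [AND]: Right temperature probe 2 is down=occurs, Rupture disc 2 failed=not → not all inputs occur → does not occur.
Interlock chain 2 lost [AND]: Cooling jacket fails=not, Emergency quench valve 2 trips=occurs, Jacket pump 2 failed=occurs, Main coolant supply 2 fails=not → not all inputs occur → does not occur.
Vent system 2 unavailable [AND]: Redundant controller 2 fails=occurs, Agitator 2 failed=not, Interlock chain 2 lost=not → not all inputs occur → does not occur.
Chemical batch overheats [OR]: Vent system inoperative=occurs, Agitation branch inoperative=not, Vent system 2 unavailable=not → at least one input occurs → occurs.

Yes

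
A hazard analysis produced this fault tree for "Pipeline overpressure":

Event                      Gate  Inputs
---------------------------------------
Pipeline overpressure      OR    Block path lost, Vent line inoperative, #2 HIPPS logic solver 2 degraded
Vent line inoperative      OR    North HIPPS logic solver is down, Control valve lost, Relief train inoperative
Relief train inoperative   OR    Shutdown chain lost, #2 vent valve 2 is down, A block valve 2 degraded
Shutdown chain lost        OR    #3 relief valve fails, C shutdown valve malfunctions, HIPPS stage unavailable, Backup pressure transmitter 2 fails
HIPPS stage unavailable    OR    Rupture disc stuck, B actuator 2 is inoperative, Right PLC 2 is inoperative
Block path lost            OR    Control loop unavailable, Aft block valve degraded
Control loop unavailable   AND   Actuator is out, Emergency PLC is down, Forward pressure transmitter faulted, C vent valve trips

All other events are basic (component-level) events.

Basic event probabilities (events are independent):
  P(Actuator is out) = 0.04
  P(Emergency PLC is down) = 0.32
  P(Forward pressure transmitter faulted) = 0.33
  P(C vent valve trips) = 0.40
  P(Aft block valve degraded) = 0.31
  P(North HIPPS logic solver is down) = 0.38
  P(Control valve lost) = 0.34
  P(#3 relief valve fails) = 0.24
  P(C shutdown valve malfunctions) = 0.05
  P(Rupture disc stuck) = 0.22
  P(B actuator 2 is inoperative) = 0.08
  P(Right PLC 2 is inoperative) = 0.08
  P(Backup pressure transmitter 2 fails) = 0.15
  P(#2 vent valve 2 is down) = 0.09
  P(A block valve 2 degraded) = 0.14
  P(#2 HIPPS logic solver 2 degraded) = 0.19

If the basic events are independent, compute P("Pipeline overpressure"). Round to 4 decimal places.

P(Control loop unavailable) [AND] = 0.04 × 0.32 × 0.33 × 0.40 = 0.001690
P(Block path lost) [OR] = 1 − (1−0.001690) × (1−0.31) = 0.311166
P(HIPPS stage unavailable) [OR] = 1 − (1−0.22) × (1−0.08) × (1−0.08) = 0.339808
P(Shutdown chain lost) [OR] = 1 − (1−0.24) × (1−0.05) × (1−0.339808) × (1−0.15) = 0.594840
P(Relief train inoperative) [OR] = 1 − (1−0.594840) × (1−0.09) × (1−0.14) = 0.682922
P(Vent line inoperative) [OR] = 1 − (1−0.38) × (1−0.34) × (1−0.682922) = 0.870252
P(Pipeline overpressure) [OR] = 1 − (1−0.311166) × (1−0.870252) × (1−0.19) = 0.927606
Rounded to 4 decimal places: P(Pipeline overpressure) ≈ 0.9276.

0.9276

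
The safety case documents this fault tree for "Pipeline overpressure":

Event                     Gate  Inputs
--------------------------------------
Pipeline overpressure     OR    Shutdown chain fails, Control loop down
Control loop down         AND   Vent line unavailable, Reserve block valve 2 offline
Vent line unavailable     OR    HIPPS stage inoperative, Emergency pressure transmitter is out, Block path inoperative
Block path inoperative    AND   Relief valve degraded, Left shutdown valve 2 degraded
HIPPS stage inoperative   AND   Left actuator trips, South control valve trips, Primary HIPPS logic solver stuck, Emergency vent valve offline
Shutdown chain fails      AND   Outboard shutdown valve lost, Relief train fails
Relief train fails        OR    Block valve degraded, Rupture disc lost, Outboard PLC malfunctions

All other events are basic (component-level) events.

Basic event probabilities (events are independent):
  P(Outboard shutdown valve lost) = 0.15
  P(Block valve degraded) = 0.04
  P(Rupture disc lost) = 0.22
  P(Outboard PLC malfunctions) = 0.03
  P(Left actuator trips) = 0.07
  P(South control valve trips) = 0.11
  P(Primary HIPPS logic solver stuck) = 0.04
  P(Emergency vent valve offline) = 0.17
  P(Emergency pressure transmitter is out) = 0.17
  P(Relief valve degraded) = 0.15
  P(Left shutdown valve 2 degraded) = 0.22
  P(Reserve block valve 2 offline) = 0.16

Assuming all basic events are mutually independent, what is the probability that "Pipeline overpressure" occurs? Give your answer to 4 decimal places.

0.0713

P(Relief train fails) [OR] = 1 − (1−0.04) × (1−0.22) × (1−0.03) = 0.273664
P(Shutdown chain fails) [AND] = 0.15 × 0.273664 = 0.041050
P(HIPPS stage inoperative) [AND] = 0.07 × 0.11 × 0.04 × 0.17 = 0.000052
P(Block path inoperative) [AND] = 0.15 × 0.22 = 0.033000
P(Vent line unavailable) [OR] = 1 − (1−0.000052) × (1−0.17) × (1−0.033000) = 0.197432
P(Control loop down) [AND] = 0.197432 × 0.16 = 0.031589
P(Pipeline overpressure) [OR] = 1 − (1−0.041050) × (1−0.031589) = 0.071342
Rounded to 4 decimal places: P(Pipeline overpressure) ≈ 0.0713.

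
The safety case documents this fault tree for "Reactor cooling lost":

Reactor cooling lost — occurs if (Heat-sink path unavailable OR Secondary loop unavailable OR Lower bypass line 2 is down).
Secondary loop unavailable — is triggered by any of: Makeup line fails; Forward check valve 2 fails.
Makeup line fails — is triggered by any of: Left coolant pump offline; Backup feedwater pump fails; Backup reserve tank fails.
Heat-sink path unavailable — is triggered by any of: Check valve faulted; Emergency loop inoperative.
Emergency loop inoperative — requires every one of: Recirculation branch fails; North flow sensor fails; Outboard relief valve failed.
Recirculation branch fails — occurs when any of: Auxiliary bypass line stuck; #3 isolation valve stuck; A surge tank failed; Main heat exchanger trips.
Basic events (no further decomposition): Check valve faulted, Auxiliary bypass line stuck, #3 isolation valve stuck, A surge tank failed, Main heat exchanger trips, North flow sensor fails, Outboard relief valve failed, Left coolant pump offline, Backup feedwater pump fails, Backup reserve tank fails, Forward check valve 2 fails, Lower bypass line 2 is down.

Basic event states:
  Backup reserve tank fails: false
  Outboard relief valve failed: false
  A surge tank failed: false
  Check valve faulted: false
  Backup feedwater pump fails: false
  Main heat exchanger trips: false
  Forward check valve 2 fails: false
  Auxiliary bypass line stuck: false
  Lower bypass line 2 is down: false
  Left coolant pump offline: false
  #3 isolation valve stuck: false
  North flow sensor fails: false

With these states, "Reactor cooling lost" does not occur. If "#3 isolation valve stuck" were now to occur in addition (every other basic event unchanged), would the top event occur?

Counterfactual: set "#3 isolation valve stuck" to occurred.
Recirculation branch fails [OR]: Auxiliary bypass line stuck=not, #3 isolation valve stuck=occurs, A surge tank failed=not, Main heat exchanger trips=not → at least one input occurs → occurs.
Emergency loop inoperative [AND]: Recirculation branch fails=occurs, North flow sensor fails=not, Outboard relief valve failed=not → not all inputs occur → does not occur.
Heat-sink path unavailable [OR]: Check valve faulted=not, Emergency loop inoperative=not → no input occurs → does not occur.
Makeup line fails [OR]: Left coolant pump offline=not, Backup feedwater pump fails=not, Backup reserve tank fails=not → no input occurs → does not occur.
Secondary loop unavailable [OR]: Makeup line fails=not, Forward check valve 2 fails=not → no input occurs → does not occur.
Reactor cooling lost [OR]: Heat-sink path unavailable=not, Secondary loop unavailable=not, Lower bypass line 2 is down=not → no input occurs → does not occur.

No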